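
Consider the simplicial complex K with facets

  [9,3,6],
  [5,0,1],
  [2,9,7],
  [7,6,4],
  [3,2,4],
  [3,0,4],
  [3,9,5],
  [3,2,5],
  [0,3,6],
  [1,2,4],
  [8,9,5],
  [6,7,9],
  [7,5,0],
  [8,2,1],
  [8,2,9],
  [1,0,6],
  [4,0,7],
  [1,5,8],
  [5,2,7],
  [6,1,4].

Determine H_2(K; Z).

H_2 ≅ 0.

K has 10 vertices, 30 edges, 20 triangles.
rank ∂_2 = 20, rank ∂_3 = 0 ⇒ b_2 = 20 − 20 − 0 = 0. So H_2 ≅ 0.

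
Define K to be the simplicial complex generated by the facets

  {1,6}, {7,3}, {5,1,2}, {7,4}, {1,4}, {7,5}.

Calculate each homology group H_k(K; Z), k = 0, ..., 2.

H_0 = Z,  H_1 = Z,  H_2 = 0.

K has 7 vertices, 8 edges, 1 triangle.
rank ∂_0 = 0, rank ∂_1 = 6 ⇒ b_0 = 7 − 0 − 6 = 1; all invariant factors of ∂_1 are 1 so no torsion. So H_0 ≅ Z.
rank ∂_1 = 6, rank ∂_2 = 1 ⇒ b_1 = 8 − 6 − 1 = 1; all invariant factors of ∂_2 are 1 so no torsion. So H_1 ≅ Z.
rank ∂_2 = 1, rank ∂_3 = 0 ⇒ b_2 = 1 − 1 − 0 = 0. So H_2 ≅ 0.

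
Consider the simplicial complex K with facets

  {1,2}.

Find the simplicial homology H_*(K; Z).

H_0 = Z,  H_1 = 0.

Order the vertices as 1 < 2. Listing each simplex with vertices in this order, K has dimension 1 with simplices:

  0-simplices (2): [1], [2]
  1-simplices (1): [1,2]

so the chain groups are C_0 ≅ Z^2, C_1 ≅ Z^1.

The boundary map ∂_1: C_1 → C_0 maps an edge to its endpoints' difference, ∂[p,q] = q − p. For instance
  ∂[1,2] = [2] − [1].
The 2×1 boundary matrix has rank 1 and Smith normal form diag(1).

Now H_k = ker ∂_k / im ∂_{k+1}, so:

  H_0: rank C_0 − rank ∂_1 = 2 − 1 = 1, and the invariant factors of ∂_1 are all 1, so H_0 ≅ Z.
  H_1: rank ker ∂_1 − rank ∂_2 = (1 − 1) − 0 = 0, and there is no ∂_2, so H_1 ≅ 0.

As a check, the Euler characteristic is 2 − 1 = 1, which agrees with 1 − 0 = 1.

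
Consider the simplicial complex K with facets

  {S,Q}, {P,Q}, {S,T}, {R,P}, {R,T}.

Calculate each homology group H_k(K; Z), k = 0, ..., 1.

H_0 = Z,  H_1 = Z.

Fix the vertex order P < Q < R < S < T and write every simplex with vertices in increasing order. Then dim K = 1 and the simplices of K are:

  0-simplices (5): P, Q, R, S, T
  1-simplices (5): PQ, PR, QS, RT, ST

so the chain groups are C_0 ≅ Z^5, C_1 ≅ Z^5.

The boundary map ∂_1: C_1 → C_0 is given by ∂[p,q] = [q] − [p].
The resulting 5×5 matrix has rank 4, and its Smith normal form has invariant factors (1,1,1,1).

From H_k ≅ ker(∂_k) / im(∂_{k+1}) we obtain:

  H_0: rank C_0 − rank ∂_1 = 5 − 4 = 1, and the invariant factors of ∂_1 are all 1, so H_0 = Z.
  H_1: rank ker ∂_1 − rank ∂_2 = (5 − 4) − 0 = 1, and there is no ∂_2, so H_1 = Z.

As a check, the Euler characteristic is 5 − 5 = 0, which agrees with 1 − 1 = 0.
(K is a triangulation of the circle S^1.)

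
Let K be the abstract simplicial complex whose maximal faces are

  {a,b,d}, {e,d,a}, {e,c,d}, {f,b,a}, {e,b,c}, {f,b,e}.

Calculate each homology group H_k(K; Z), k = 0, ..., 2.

Order the vertices as a < b < c < d < e < f. Listing each simplex with vertices in this order, K has dimension 2 with simplices:

  0-simplices (6): a, b, c, d, e, f
  1-simplices (12): ab, ad, ae, af, bc, bd, be, bf, cd, ce, de, ef
  2-simplices (6): abd, abf, ade, bce, bef, cde

so the chain groups are C_0 ≅ Z^6, C_1 ≅ Z^12, C_2 ≅ Z^6.

The boundary map ∂_1: C_1 → C_0 is given by ∂[p,q] = [q] − [p]. For instance
  ∂cd = d − c.
The 6×12 boundary matrix has rank 5 and Smith normal form diag(1,1,1,1,1).

∂_2: C_2 → C_1 sends each 2-simplex [p,q,r] to [q,r] − [p,r] + [p,q]. For instance
  ∂bef = ef − bf + be,
  ∂abf = bf − af + ab.
The resulting 12×6 matrix has rank 6, and its Smith normal form has invariant factors (1,1,1,1,1,1).

Computing H_k = (kernel of ∂_k) / (image of ∂_{k+1}):

  H_0: rank C_0 − rank ∂_1 = 6 − 5 = 1, and the invariant factors of ∂_1 are all 1, so H_0 ≅ Z.
  H_1: rank ker ∂_1 − rank ∂_2 = (12 − 5) − 6 = 1, and the invariant factors of ∂_2 are all 1, so H_1 ≅ Z.
  H_2: rank ker ∂_2 − rank ∂_3 = (6 − 6) − 0 = 0, and there is no ∂_3, so H_2 ≅ 0.

As a check, the Euler characteristic is 6 − 12 + 6 = 0, which agrees with 1 − 1 + 0 = 0.

H_0 = Z,  H_1 = Z,  H_2 = 0.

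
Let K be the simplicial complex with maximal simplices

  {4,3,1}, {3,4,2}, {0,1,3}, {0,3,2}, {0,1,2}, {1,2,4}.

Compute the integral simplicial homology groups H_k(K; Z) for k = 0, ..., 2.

H_0 ≅ Z,  H_1 = 0,  H_2 ≅ Z.

Order the vertices as 0 < 1 < 2 < 3 < 4. Listing each simplex with vertices in this order, K has dimension 2 with simplices:

  0-simplices (5): [0], [1], [2], [3], [4]
  1-simplices (9): [0,1], [0,2], [0,3], [1,2], [1,3], [1,4], [2,3], [2,4], [3,4]
  2-simplices (6): [0,1,2], [0,1,3], [0,2,3], [1,2,4], [1,3,4], [2,3,4]

giving chain groups C_0 ≅ Z^5, C_1 ≅ Z^9, C_2 ≅ Z^6.

∂_1: C_1 → C_0 sends each edge [p,q] (with p < q) to q − p.
As a 5×9 matrix over Z this has rank 4, with invariant factors (1,1,1,1).

∂_2: C_2 → C_1 sends each 2-simplex [p,q,r] to [q,r] − [p,r] + [p,q]. For instance
  ∂[1,2,4] = [2,4] − [1,4] + [1,2],
  ∂[0,1,2] = [1,2] − [0,2] + [0,1].
The 9×6 boundary matrix has rank 5 and Smith normal form diag(1,1,1,1,1).

Now H_k = ker ∂_k / im ∂_{k+1}, so:

  H_0: rank C_0 − rank ∂_1 = 5 − 4 = 1, and the invariant factors of ∂_1 are all 1, so H_0 ≅ Z.
  H_1: rank ker ∂_1 − rank ∂_2 = (9 − 4) − 5 = 0, and the invariant factors of ∂_2 are all 1, so H_1 ≅ 0.
  H_2: rank ker ∂_2 − rank ∂_3 = (6 − 5) − 0 = 1, and there is no ∂_3, so H_2 ≅ Z.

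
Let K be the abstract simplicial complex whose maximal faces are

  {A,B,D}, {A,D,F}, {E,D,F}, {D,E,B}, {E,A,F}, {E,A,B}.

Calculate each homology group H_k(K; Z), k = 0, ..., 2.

We work with the vertex ordering A < B < D < E < F. The simplices of K, each written with vertices in increasing order, are:

  0-simplices (5): A, B, D, E, F
  1-simplices (9): AB, AD, AE, AF, BD, BE, DE, DF, EF
  2-simplices (6): ABD, ABE, ADF, AEF, BDE, DEF

Hence C_0 ≅ Z^5, C_1 ≅ Z^9, C_2 ≅ Z^6.

∂_1: C_1 → C_0 is given by ∂[p,q] = [q] − [p].
This gives a 5×9 integer matrix of rank 4; reducing to Smith normal form yields diagonal entries (1,1,1,1).

Boundary ∂_2: C_2 → C_1 maps a triangle to the signed sum of its edges. For instance
  ∂ABE = BE − AE + AB,
  ∂AEF = EF − AF + AE.
The resulting 9×6 matrix has rank 5, and its Smith normal form has invariant factors (1,1,1,1,1).

Reading off H_k = ker ∂_k / im ∂_{k+1}:

  H_0: rank C_0 − rank ∂_1 = 5 − 4 = 1, and the invariant factors of ∂_1 are all 1, so H_0 = Z.
  H_1: rank ker ∂_1 − rank ∂_2 = (9 − 4) − 5 = 0, and the invariant factors of ∂_2 are all 1, so H_1 = 0.
  H_2: rank ker ∂_2 − rank ∂_3 = (6 − 5) − 0 = 1, and there is no ∂_3, so H_2 = Z.

H_0 = Z,  H_1 = 0,  H_2 = Z.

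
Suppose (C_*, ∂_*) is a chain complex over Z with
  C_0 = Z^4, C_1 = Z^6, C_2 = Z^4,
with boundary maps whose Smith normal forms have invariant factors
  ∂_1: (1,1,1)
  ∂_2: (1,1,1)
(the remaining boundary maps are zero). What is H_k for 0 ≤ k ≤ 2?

H_0 = Z,  H_1 = 0,  H_2 = Z.

H_0: b_0 = 4 − 0 − 3 = 1; torsion from ∂_1 factors > 1: none. So H_0 = Z.
H_1: b_1 = 6 − 3 − 3 = 0; torsion from ∂_2 factors > 1: none. So H_1 = 0.
H_2: b_2 = 4 − 3 − 0 = 1; torsion from ∂_3 factors > 1: none. So H_2 = Z.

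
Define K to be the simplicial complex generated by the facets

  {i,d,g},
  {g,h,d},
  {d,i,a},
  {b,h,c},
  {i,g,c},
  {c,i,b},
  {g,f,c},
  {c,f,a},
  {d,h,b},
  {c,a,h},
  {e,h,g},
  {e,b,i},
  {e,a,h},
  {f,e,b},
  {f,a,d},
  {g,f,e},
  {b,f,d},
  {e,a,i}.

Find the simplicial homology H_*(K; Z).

Fix the vertex order a < b < c < d < e < f < g < h < i and write every simplex with vertices in increasing order. Then dim K = 2 and the simplices of K are:

  0-simplices (9): a, b, c, d, e, f, g, h, i
  1-simplices (27): ac, ad, ae, af, ah, ai, bc, bd, be, bf, bh, bi, cf, cg, ch, ci, df, dg, dh, di, ef, eg, eh, ei, fg, gh, gi
  2-simplices (18): acf, ach, adf, adi, aeh, aei, bch, bci, bdf, bdh, bef, bei, cfg, cgi, dgh, dgi, efg, egh

so the chain groups are C_0 ≅ Z^9, C_1 ≅ Z^27, C_2 ≅ Z^18.

The boundary map ∂_1: C_1 → C_0 maps an edge to its endpoints' difference, ∂[p,q] = q − p. For instance
  ∂gi = i − g.
As a 9×27 matrix over Z this has rank 8, with invariant factors (1,1,1,1,1,1,1,1).

Boundary ∂_2: C_2 → C_1 maps a triangle to the signed sum of its edges. For instance
  ∂bci = ci − bi + bc,
  ∂efg = fg − eg + ef.
The resulting 27×18 matrix has rank 17, and its Smith normal form has invariant factors (1,1,1,1,1,1,1,1,1,1,1,1,1,1,1,1,1).

Reading off H_k = ker ∂_k / im ∂_{k+1}:

  H_0: rank C_0 − rank ∂_1 = 9 − 8 = 1, and the invariant factors of ∂_1 are all 1, so H_0 = Z.
  H_1: rank ker ∂_1 − rank ∂_2 = (27 − 8) − 17 = 2, and the invariant factors of ∂_2 are all 1, so H_1 = Z^2.
  H_2: rank ker ∂_2 − rank ∂_3 = (18 − 17) − 0 = 1, and there is no ∂_3, so H_2 = Z.

(K is a triangulation of the torus T^2.)

H_0 ≅ Z,  H_1 ≅ Z^2,  H_2 ≅ Z.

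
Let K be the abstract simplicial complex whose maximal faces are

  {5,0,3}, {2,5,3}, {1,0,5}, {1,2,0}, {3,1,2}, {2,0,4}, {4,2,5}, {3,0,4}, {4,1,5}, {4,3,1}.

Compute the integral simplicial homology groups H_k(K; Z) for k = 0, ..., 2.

H_0 ≅ Z,  H_1 ≅ Z/2Z,  H_2 = 0.

K has 6 vertices, 15 edges, 10 triangles.
rank ∂_0 = 0, rank ∂_1 = 5 ⇒ b_0 = 6 − 0 − 5 = 1; all invariant factors of ∂_1 are 1 so no torsion. So H_0 = Z.
rank ∂_1 = 5, rank ∂_2 = 10 ⇒ b_1 = 15 − 5 − 10 = 0; ∂_2 has invariant factor(s) [2] giving torsion. So H_1 = Z/2Z.
rank ∂_2 = 10, rank ∂_3 = 0 ⇒ b_2 = 10 − 10 − 0 = 0. So H_2 = 0.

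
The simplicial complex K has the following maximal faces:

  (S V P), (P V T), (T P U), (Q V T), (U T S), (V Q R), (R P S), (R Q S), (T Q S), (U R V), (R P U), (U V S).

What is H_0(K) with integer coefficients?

K has 7 vertices, 18 edges, 12 triangles.
rank ∂_0 = 0, rank ∂_1 = 6 ⇒ b_0 = 7 − 0 − 6 = 1; all invariant factors of ∂_1 are 1 so no torsion. So H_0 ≅ Z.

H_0 = Z.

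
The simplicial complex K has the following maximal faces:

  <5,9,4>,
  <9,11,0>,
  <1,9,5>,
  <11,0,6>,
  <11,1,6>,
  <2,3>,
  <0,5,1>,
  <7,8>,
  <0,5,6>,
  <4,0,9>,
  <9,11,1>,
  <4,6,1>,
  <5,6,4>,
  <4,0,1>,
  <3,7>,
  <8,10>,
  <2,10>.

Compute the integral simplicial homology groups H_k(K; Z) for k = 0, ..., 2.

H_0 ≅ Z^2,  H_1 ≅ Z ⊕ Z_2,  H_2 = 0.

We work with the vertex ordering 0 < 1 < 2 < 3 < 4 < 5 < 6 < 7 < 8 < 9 < 10 < 11. The simplices of K, each written with vertices in increasing order, are:

  0-simplices (12): [0], [1], [2], [3], [4], [5], [6], [7], [8], [9], [10], [11]
  1-simplices (23): (23 of them)
  2-simplices (12): [0,1,4], [0,1,5], [0,4,9], [0,5,6], [0,6,11], [0,9,11], [1,4,6], [1,5,9], [1,6,11], [1,9,11], [4,5,6], [4,5,9]

Hence C_0 ≅ Z^12, C_1 ≅ Z^23, C_2 ≅ Z^12.

∂_1: C_1 → C_0 maps an edge to its endpoints' difference, ∂[p,q] = q − p. For instance
  ∂[4,9] = [9] − [4].
The 12×23 boundary matrix has rank 10 and Smith normal form diag(1,1,1,1,1,1,1,1,1,1).

The boundary map ∂_2: C_2 → C_1 sends each 2-simplex [p,q,r] to [q,r] − [p,r] + [p,q]. For instance
  ∂[1,4,6] = [4,6] − [1,6] + [1,4],
  ∂[0,9,11] = [9,11] − [0,11] + [0,9].
The resulting 23×12 matrix has rank 12, and its Smith normal form has invariant factors (1,1,1,1,1,1,1,1,1,1,1,2).

Computing H_k = (kernel of ∂_k) / (image of ∂_{k+1}):

  H_0: rank C_0 − rank ∂_1 = 12 − 10 = 2, and the invariant factors of ∂_1 are all 1, so H_0 = Z^2.
  H_1: rank ker ∂_1 − rank ∂_2 = (23 − 10) − 12 = 1, and ∂_2 has invariant factor 2 > 1, so H_1 = Z ⊕ Z_2.
  H_2: rank ker ∂_2 − rank ∂_3 = (12 − 12) − 0 = 0, and there is no ∂_3, so H_2 = 0.

As a check, the Euler characteristic is 12 − 23 + 12 = 1, which agrees with 2 − 1 + 0 = 1.
(K is a triangulation of the disjoint union of the circle S^1 and the real projective plane RP^2.)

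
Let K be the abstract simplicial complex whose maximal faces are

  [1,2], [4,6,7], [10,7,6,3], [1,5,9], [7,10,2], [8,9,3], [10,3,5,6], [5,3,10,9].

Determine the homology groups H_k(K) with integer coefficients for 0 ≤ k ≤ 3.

H_0 = Z,  H_1 = Z,  H_2 = 0,  H_3 = 0.

We work with the vertex ordering 1 < 2 < 3 < 4 < 5 < 6 < 7 < 8 < 9 < 10. The simplices of K, each written with vertices in increasing order, are:

  0-simplices (10): [1], [2], [3], [4], [5], [6], [7], [8], [9], [10]
  1-simplices (21): [1,2], [1,5], [1,9], [2,7], [2,10], [3,5], [3,6], [3,7], [3,8], [3,9], [3,10], [4,6], [4,7], [5,6], [5,9], [5,10], [6,7], [6,10], [7,10], [8,9], [9,10]
  2-simplices (14): [1,5,9], [2,7,10], [3,5,6], [3,5,9], [3,5,10], [3,6,7], [3,6,10], [3,7,10], [3,8,9], [3,9,10], [4,6,7], [5,6,10], [5,9,10], [6,7,10]
  3-simplices (3): [3,5,6,10], [3,5,9,10], [3,6,7,10]

Hence C_0 ≅ Z^10, C_1 ≅ Z^21, C_2 ≅ Z^14, C_3 ≅ Z^3.

The boundary map ∂_1: C_1 → C_0 sends each edge [p,q] (with p < q) to q − p. For instance
  ∂[3,6] = [6] − [3].
The resulting 10×21 matrix has rank 9, and its Smith normal form has invariant factors (1,1,1,1,1,1,1,1,1).

Boundary ∂_2: C_2 → C_1 maps a triangle to the signed sum of its edges. For instance
  ∂[3,9,10] = [9,10] − [3,10] + [3,9],
  ∂[3,6,10] = [6,10] − [3,10] + [3,6].
The 21×14 boundary matrix has rank 11 and Smith normal form diag(1,1,1,1,1,1,1,1,1,1,1).

The boundary map ∂_3: C_3 → C_2 sends each 3-simplex σ to the alternating sum Σ_i (−1)^i (σ with its i-th vertex removed). For instance
  ∂[3,6,7,10] = [6,7,10] − [3,7,10] + [3,6,10] − [3,6,7],
  ∂[3,5,9,10] = [5,9,10] − [3,9,10] + [3,5,10] − [3,5,9].
This gives a 14×3 integer matrix of rank 3; reducing to Smith normal form yields diagonal entries (1,1,1).

Computing H_k = (kernel of ∂_k) / (image of ∂_{k+1}):

  H_0: rank C_0 − rank ∂_1 = 10 − 9 = 1, and the invariant factors of ∂_1 are all 1, so H_0 = Z.
  H_1: rank ker ∂_1 − rank ∂_2 = (21 − 9) − 11 = 1, and the invariant factors of ∂_2 are all 1, so H_1 = Z.
  H_2: rank ker ∂_2 − rank ∂_3 = (14 − 11) − 3 = 0, and the invariant factors of ∂_3 are all 1, so H_2 = 0.
  H_3: rank ker ∂_3 − rank ∂_4 = (3 − 3) − 0 = 0, and there is no ∂_4, so H_3 = 0.

As a check, the Euler characteristic is 10 − 21 + 14 − 3 = 0, which agrees with 1 − 1 + 0 − 0 = 0.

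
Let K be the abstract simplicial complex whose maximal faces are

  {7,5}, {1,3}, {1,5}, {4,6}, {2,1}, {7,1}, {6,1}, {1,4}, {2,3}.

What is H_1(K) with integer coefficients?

Take the total order 1 < 2 < 3 < 4 < 5 < 6 < 7 on the vertex set. Then K (dimension 1) consists of the simplices:

  0-simplices (7): [1], [2], [3], [4], [5], [6], [7]
  1-simplices (9): [1,2], [1,3], [1,4], [1,5], [1,6], [1,7], [2,3], [4,6], [5,7]

giving chain groups C_0 ≅ Z^7, C_1 ≅ Z^9.

The boundary map ∂_1: C_1 → C_0 sends each edge [p,q] (with p < q) to q − p.
As a 7×9 matrix over Z this has rank 6, with invariant factors (1,1,1,1,1,1).

Now H_k = ker ∂_k / im ∂_{k+1}, so:

  H_1: rank ker ∂_1 − rank ∂_2 = (9 − 6) − 0 = 3, and there is no ∂_2, so H_1 ≅ Z^3.

(K is a triangulation of a wedge of 3 circles.)

H_1 ≅ Z^3.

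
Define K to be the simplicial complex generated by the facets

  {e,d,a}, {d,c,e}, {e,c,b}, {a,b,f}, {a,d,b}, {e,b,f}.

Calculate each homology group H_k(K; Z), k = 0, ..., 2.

H_0 ≅ Z,  H_1 ≅ Z,  H_2 = 0.

K has 6 vertices, 12 edges, 6 triangles.
rank ∂_0 = 0, rank ∂_1 = 5 ⇒ b_0 = 6 − 0 − 5 = 1; all invariant factors of ∂_1 are 1 so no torsion. So H_0 ≅ Z.
rank ∂_1 = 5, rank ∂_2 = 6 ⇒ b_1 = 12 − 5 − 6 = 1; all invariant factors of ∂_2 are 1 so no torsion. So H_1 ≅ Z.
rank ∂_2 = 6, rank ∂_3 = 0 ⇒ b_2 = 6 − 6 − 0 = 0. So H_2 ≅ 0.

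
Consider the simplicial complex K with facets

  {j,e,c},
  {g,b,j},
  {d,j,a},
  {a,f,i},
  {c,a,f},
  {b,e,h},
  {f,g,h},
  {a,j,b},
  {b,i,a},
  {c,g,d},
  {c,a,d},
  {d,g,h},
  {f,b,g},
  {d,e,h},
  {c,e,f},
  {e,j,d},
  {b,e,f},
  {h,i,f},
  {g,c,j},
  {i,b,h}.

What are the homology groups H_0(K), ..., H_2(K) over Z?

We work with the vertex ordering a < b < c < d < e < f < g < h < i < j. The simplices of K, each written with vertices in increasing order, are:

  0-simplices (10): a, b, c, d, e, f, g, h, i, j
  1-simplices (30): ab, ac, ad, af, ai, aj, be, bf, bg, bh, bi, bj, cd, ce, cf, cg, cj, de, dg, dh, dj, ef, eh, ej, fg, fh, fi, gh, gj, hi
  2-simplices (20): abi, abj, acd, acf, adj, afi, bef, beh, bfg, bgj, bhi, cdg, cef, cej, cgj, deh, dej, dgh, fgh, fhi

so the chain groups are C_0 ≅ Z^10, C_1 ≅ Z^30, C_2 ≅ Z^20.

Boundary ∂_1: C_1 → C_0 maps an edge to its endpoints' difference, ∂[p,q] = q − p. For instance
  ∂ef = f − e.
The resulting 10×30 matrix has rank 9, and its Smith normal form has invariant factors (1,1,1,1,1,1,1,1,1).

Boundary ∂_2: C_2 → C_1 acts by ∂[p,q,r] = [q,r] − [p,r] + [p,q]. For instance
  ∂acd = cd − ad + ac,
  ∂adj = dj − aj + ad.
The 30×20 boundary matrix has rank 20 and Smith normal form diag(1,1,1,1,1,1,1,1,1,1,1,1,1,1,1,1,1,1,1,2).

Now H_k = ker ∂_k / im ∂_{k+1}, so:

  H_0: rank C_0 − rank ∂_1 = 10 − 9 = 1, and the invariant factors of ∂_1 are all 1, so H_0 ≅ Z.
  H_1: rank ker ∂_1 − rank ∂_2 = (30 − 9) − 20 = 1, and ∂_2 has invariant factor 2 > 1, so H_1 ≅ Z ⊕ Z/2.
  H_2: rank ker ∂_2 − rank ∂_3 = (20 − 20) − 0 = 0, and there is no ∂_3, so H_2 ≅ 0.

As a check, the Euler characteristic is 10 − 30 + 20 = 0, which agrees with 1 − 1 + 0 = 0.

H_0 ≅ Z,  H_1 ≅ Z ⊕ Z/2,  H_2 = 0.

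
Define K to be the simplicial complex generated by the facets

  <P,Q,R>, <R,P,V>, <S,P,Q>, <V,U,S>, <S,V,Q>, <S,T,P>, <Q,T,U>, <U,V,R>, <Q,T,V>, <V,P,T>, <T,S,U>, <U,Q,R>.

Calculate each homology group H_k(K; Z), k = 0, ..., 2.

We work with the vertex ordering P < Q < R < S < T < U < V. The simplices of K, each written with vertices in increasing order, are:

  0-simplices (7): P, Q, R, S, T, U, V
  1-simplices (18): PQ, PR, PS, PT, PV, QR, QS, QT, QU, QV, RU, RV, ST, SU, SV, TU, TV, UV
  2-simplices (12): PQR, PQS, PRV, PST, PTV, QRU, QSV, QTU, QTV, RUV, STU, SUV

Hence C_0 ≅ Z^7, C_1 ≅ Z^18, C_2 ≅ Z^12.

The boundary map ∂_1: C_1 → C_0 maps an edge to its endpoints' difference, ∂[p,q] = q − p. For instance
  ∂PT = T − P.
The resulting 7×18 matrix has rank 6, and its Smith normal form has invariant factors (1,1,1,1,1,1).

Boundary ∂_2: C_2 → C_1 maps a triangle to the signed sum of its edges. For instance
  ∂SUV = UV − SV + SU,
  ∂PTV = TV − PV + PT.
As a 18×12 matrix over Z this has rank 12, with invariant factors (1,1,1,1,1,1,1,1,1,1,1,2).

Reading off H_k = ker ∂_k / im ∂_{k+1}:

  H_0: rank C_0 − rank ∂_1 = 7 − 6 = 1, and the invariant factors of ∂_1 are all 1, so H_0 = Z.
  H_1: rank ker ∂_1 − rank ∂_2 = (18 − 6) − 12 = 0, and ∂_2 has invariant factor 2 > 1, so H_1 = Z_2.
  H_2: rank ker ∂_2 − rank ∂_3 = (12 − 12) − 0 = 0, and there is no ∂_3, so H_2 = 0.

As a check, the Euler characteristic is 7 − 18 + 12 = 1, which agrees with 1 − 0 + 0 = 1.

H_0 ≅ Z,  H_1 ≅ Z_2,  H_2 = 0.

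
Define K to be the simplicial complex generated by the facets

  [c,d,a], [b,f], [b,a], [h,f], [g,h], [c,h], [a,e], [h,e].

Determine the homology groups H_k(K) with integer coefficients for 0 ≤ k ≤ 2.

Fix the vertex order a < b < c < d < e < f < g < h and write every simplex with vertices in increasing order. Then dim K = 2 and the simplices of K are:

  0-simplices (8): a, b, c, d, e, f, g, h
  1-simplices (10): ab, ac, ad, ae, bf, cd, ch, eh, fh, gh
  2-simplices (1): acd

Hence C_0 ≅ Z^8, C_1 ≅ Z^10, C_2 ≅ Z^1.

∂_1: C_1 → C_0 is given by ∂[p,q] = [q] − [p]. For instance
  ∂bf = f − b.
The resulting 8×10 matrix has rank 7, and its Smith normal form has invariant factors (1,1,1,1,1,1,1).

∂_2: C_2 → C_1 maps a triangle to the signed sum of its edges. For instance
  ∂acd = cd − ad + ac.
This gives a 10×1 integer matrix of rank 1; reducing to Smith normal form yields diagonal entries (1).

Computing H_k = (kernel of ∂_k) / (image of ∂_{k+1}):

  H_0: rank C_0 − rank ∂_1 = 8 − 7 = 1, and the invariant factors of ∂_1 are all 1, so H_0 = Z.
  H_1: rank ker ∂_1 − rank ∂_2 = (10 − 7) − 1 = 2, and the invariant factors of ∂_2 are all 1, so H_1 = Z^2.
  H_2: rank ker ∂_2 − rank ∂_3 = (1 − 1) − 0 = 0, and there is no ∂_3, so H_2 = 0.

As a check, the Euler characteristic is 8 − 10 + 1 = -1, which agrees with 1 − 2 + 0 = -1.

H_0 ≅ Z,  H_1 ≅ Z^2,  H_2 = 0.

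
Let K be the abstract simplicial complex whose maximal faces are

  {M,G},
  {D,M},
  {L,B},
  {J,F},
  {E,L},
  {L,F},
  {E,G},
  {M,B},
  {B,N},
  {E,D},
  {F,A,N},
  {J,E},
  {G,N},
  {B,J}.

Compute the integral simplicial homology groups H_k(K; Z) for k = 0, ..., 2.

We work with the vertex ordering A < B < D < E < F < G < J < L < M < N. The simplices of K, each written with vertices in increasing order, are:

  0-simplices (10): A, B, D, E, F, G, J, L, M, N
  1-simplices (16): AF, AN, BJ, BL, BM, BN, DE, DM, EG, EJ, EL, FJ, FL, FN, GM, GN
  2-simplices (1): AFN

giving chain groups C_0 ≅ Z^10, C_1 ≅ Z^16, C_2 ≅ Z^1.

∂_1: C_1 → C_0 sends each edge [p,q] (with p < q) to q − p. For instance
  ∂GN = N − G.
The 10×16 boundary matrix has rank 9 and Smith normal form diag(1,1,1,1,1,1,1,1,1).

∂_2: C_2 → C_1 acts by ∂[p,q,r] = [q,r] − [p,r] + [p,q]. For instance
  ∂AFN = FN − AN + AF.
The 16×1 boundary matrix has rank 1 and Smith normal form diag(1).

Reading off H_k = ker ∂_k / im ∂_{k+1}:

  H_0: rank C_0 − rank ∂_1 = 10 − 9 = 1, and the invariant factors of ∂_1 are all 1, so H_0 = Z.
  H_1: rank ker ∂_1 − rank ∂_2 = (16 − 9) − 1 = 6, and the invariant factors of ∂_2 are all 1, so H_1 = Z^6.
  H_2: rank ker ∂_2 − rank ∂_3 = (1 − 1) − 0 = 0, and there is no ∂_3, so H_2 = 0.

H_0 = Z,  H_1 = Z^6,  H_2 = 0.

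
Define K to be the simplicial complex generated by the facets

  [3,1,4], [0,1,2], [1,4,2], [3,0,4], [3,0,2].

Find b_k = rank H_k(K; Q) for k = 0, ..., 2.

b_0 = 1, b_1 = 1, b_2 = 0.

K has 5 vertices, 10 edges, 5 triangles.
rank ∂_0 = 0, rank ∂_1 = 4 ⇒ b_0 = 5 − 0 − 4 = 1; all invariant factors of ∂_1 are 1 so no torsion. So H_0 ≅ Z.
rank ∂_1 = 4, rank ∂_2 = 5 ⇒ b_1 = 10 − 4 − 5 = 1; all invariant factors of ∂_2 are 1 so no torsion. So H_1 ≅ Z.
rank ∂_2 = 5, rank ∂_3 = 0 ⇒ b_2 = 5 − 5 − 0 = 0. So H_2 ≅ 0.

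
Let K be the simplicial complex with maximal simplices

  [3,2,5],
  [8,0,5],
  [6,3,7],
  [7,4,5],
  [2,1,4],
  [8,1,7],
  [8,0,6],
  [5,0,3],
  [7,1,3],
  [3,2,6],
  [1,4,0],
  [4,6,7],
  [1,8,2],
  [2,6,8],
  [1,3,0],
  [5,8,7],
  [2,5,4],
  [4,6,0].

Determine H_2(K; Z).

We work with the vertex ordering 0 < 1 < 2 < 3 < 4 < 5 < 6 < 7 < 8. The simplices of K, each written with vertices in increasing order, are:

  0-simplices (9): [0], [1], [2], [3], [4], [5], [6], [7], [8]
  1-simplices (27): (27 of them)
  2-simplices (18): [0,1,3], [0,1,4], [0,3,5], [0,4,6], [0,5,8], [0,6,8], [1,2,4], [1,2,8], [1,3,7], [1,7,8], [2,3,5], [2,3,6], [2,4,5], [2,6,8], [3,6,7], [4,5,7], [4,6,7], [5,7,8]

Hence C_0 ≅ Z^9, C_1 ≅ Z^27, C_2 ≅ Z^18.

The boundary map ∂_1: C_1 → C_0 is given by ∂[p,q] = [q] − [p]. For instance
  ∂[2,5] = [5] − [2].
This gives a 9×27 integer matrix of rank 8; reducing to Smith normal form yields diagonal entries (1,1,1,1,1,1,1,1).

∂_2: C_2 → C_1 maps a triangle to the signed sum of its edges. For instance
  ∂[4,5,7] = [5,7] − [4,7] + [4,5],
  ∂[0,1,4] = [1,4] − [0,4] + [0,1].
The 27×18 boundary matrix has rank 17 and Smith normal form diag(1,1,1,1,1,1,1,1,1,1,1,1,1,1,1,1,1).

Now H_k = ker ∂_k / im ∂_{k+1}, so:

  H_2: rank ker ∂_2 − rank ∂_3 = (18 − 17) − 0 = 1, and there is no ∂_3, so H_2 ≅ Z.

H_2 ≅ Z.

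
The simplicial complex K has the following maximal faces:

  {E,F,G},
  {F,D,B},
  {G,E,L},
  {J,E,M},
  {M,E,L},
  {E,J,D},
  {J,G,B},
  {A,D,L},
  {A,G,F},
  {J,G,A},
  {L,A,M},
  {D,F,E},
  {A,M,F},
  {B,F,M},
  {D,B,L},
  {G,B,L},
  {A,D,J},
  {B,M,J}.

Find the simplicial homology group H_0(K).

H_0 ≅ Z.

We work with the vertex ordering A < B < D < E < F < G < J < L < M. The simplices of K, each written with vertices in increasing order, are:

  0-simplices (9): A, B, D, E, F, G, J, L, M
  1-simplices (27): AD, AF, AG, AJ, AL, AM, BD, BF, BG, BJ, BL, BM, DE, DF, DJ, DL, EF, EG, EJ, EL, EM, FG, FM, GJ, GL, JM, LM
  2-simplices (18): ADJ, ADL, AFG, AFM, AGJ, ALM, BDF, BDL, BFM, BGJ, BGL, BJM, DEF, DEJ, EFG, EGL, EJM, ELM

Hence C_0 ≅ Z^9, C_1 ≅ Z^27, C_2 ≅ Z^18.

The boundary map ∂_1: C_1 → C_0 is given by ∂[p,q] = [q] − [p]. For instance
  ∂DE = E − D.
This gives a 9×27 integer matrix of rank 8; reducing to Smith normal form yields diagonal entries (1,1,1,1,1,1,1,1).

The boundary map ∂_2: C_2 → C_1 maps a triangle to the signed sum of its edges. For instance
  ∂AFG = FG − AG + AF,
  ∂ADJ = DJ − AJ + AD.
The resulting 27×18 matrix has rank 17, and its Smith normal form has invariant factors (1,1,1,1,1,1,1,1,1,1,1,1,1,1,1,1,1).

Now H_k = ker ∂_k / im ∂_{k+1}, so:

  H_0: rank C_0 − rank ∂_1 = 9 − 8 = 1, and the invariant factors of ∂_1 are all 1, so H_0 ≅ Z.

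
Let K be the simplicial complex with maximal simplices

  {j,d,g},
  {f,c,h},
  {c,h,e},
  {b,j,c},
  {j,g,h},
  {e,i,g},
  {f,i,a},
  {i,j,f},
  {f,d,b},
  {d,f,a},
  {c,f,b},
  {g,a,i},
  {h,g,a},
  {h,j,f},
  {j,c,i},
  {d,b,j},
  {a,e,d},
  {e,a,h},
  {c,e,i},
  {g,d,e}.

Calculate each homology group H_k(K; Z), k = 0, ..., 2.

H_0 = Z,  H_1 = Z ⊕ Z/2,  H_2 = 0.

Fix the vertex order a < b < c < d < e < f < g < h < i < j and write every simplex with vertices in increasing order. Then dim K = 2 and the simplices of K are:

  0-simplices (10): a, b, c, d, e, f, g, h, i, j
  1-simplices (30): ad, ae, af, ag, ah, ai, bc, bd, bf, bj, ce, cf, ch, ci, cj, de, df, dg, dj, eg, eh, ei, fh, fi, fj, gh, gi, gj, hj, ij
  2-simplices (20): ade, adf, aeh, afi, agh, agi, bcf, bcj, bdf, bdj, ceh, cei, cfh, cij, deg, dgj, egi, fhj, fij, ghj

so the chain groups are C_0 ≅ Z^10, C_1 ≅ Z^30, C_2 ≅ Z^20.

The boundary map ∂_1: C_1 → C_0 sends each edge [p,q] (with p < q) to q − p. For instance
  ∂eh = h − e.
This gives a 10×30 integer matrix of rank 9; reducing to Smith normal form yields diagonal entries (1,1,1,1,1,1,1,1,1).

Boundary ∂_2: C_2 → C_1 acts by ∂[p,q,r] = [q,r] − [p,r] + [p,q]. For instance
  ∂deg = eg − dg + de,
  ∂adf = df − af + ad.
As a 30×20 matrix over Z this has rank 20, with invariant factors (1,1,1,1,1,1,1,1,1,1,1,1,1,1,1,1,1,1,1,2).

Reading off H_k = ker ∂_k / im ∂_{k+1}:

  H_0: rank C_0 − rank ∂_1 = 10 − 9 = 1, and the invariant factors of ∂_1 are all 1, so H_0 = Z.
  H_1: rank ker ∂_1 − rank ∂_2 = (30 − 9) − 20 = 1, and ∂_2 has invariant factor 2 > 1, so H_1 = Z ⊕ Z/2.
  H_2: rank ker ∂_2 − rank ∂_3 = (20 − 20) − 0 = 0, and there is no ∂_3, so H_2 = 0.

As a check, the Euler characteristic is 10 − 30 + 20 = 0, which agrees with 1 − 1 + 0 = 0.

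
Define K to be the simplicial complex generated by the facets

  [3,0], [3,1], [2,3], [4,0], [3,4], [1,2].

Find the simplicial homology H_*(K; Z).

H_0 ≅ Z,  H_1 ≅ Z^2.

Fix the vertex order 0 < 1 < 2 < 3 < 4 and write every simplex with vertices in increasing order. Then dim K = 1 and the simplices of K are:

  0-simplices (5): [0], [1], [2], [3], [4]
  1-simplices (6): [0,3], [0,4], [1,2], [1,3], [2,3], [3,4]

so the chain groups are C_0 ≅ Z^5, C_1 ≅ Z^6.

The boundary map ∂_1: C_1 → C_0 maps an edge to its endpoints' difference, ∂[p,q] = q − p.
This gives a 5×6 integer matrix of rank 4; reducing to Smith normal form yields diagonal entries (1,1,1,1).

Computing H_k = (kernel of ∂_k) / (image of ∂_{k+1}):

  H_0: rank C_0 − rank ∂_1 = 5 − 4 = 1, and the invariant factors of ∂_1 are all 1, so H_0 ≅ Z.
  H_1: rank ker ∂_1 − rank ∂_2 = (6 − 4) − 0 = 2, and there is no ∂_2, so H_1 ≅ Z^2.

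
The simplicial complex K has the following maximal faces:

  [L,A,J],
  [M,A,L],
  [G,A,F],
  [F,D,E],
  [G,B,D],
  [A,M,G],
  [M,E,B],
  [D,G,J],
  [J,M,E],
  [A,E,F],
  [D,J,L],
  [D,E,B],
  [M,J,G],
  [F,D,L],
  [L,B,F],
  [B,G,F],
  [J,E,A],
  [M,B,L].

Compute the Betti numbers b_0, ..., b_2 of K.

b_0 = 1, b_1 = 1, b_2 = 0.

We work with the vertex ordering A < B < D < E < F < G < J < L < M. The simplices of K, each written with vertices in increasing order, are:

  0-simplices (9): A, B, D, E, F, G, J, L, M
  1-simplices (27): AE, AF, AG, AJ, AL, AM, BD, BE, BF, BG, BL, BM, DE, DF, DG, DJ, DL, EF, EJ, EM, FG, FL, GJ, GM, JL, JM, LM
  2-simplices (18): AEF, AEJ, AFG, AGM, AJL, ALM, BDE, BDG, BEM, BFG, BFL, BLM, DEF, DFL, DGJ, DJL, EJM, GJM

Hence C_0 ≅ Z^9, C_1 ≅ Z^27, C_2 ≅ Z^18.

Boundary ∂_1: C_1 → C_0 is given by ∂[p,q] = [q] − [p]. For instance
  ∂BM = M − B.
The 9×27 boundary matrix has rank 8 and Smith normal form diag(1,1,1,1,1,1,1,1).

The boundary map ∂_2: C_2 → C_1 acts by ∂[p,q,r] = [q,r] − [p,r] + [p,q]. For instance
  ∂DJL = JL − DL + DJ,
  ∂AEF = EF − AF + AE.
The 27×18 boundary matrix has rank 18 and Smith normal form diag(1,1,1,1,1,1,1,1,1,1,1,1,1,1,1,1,1,2).

Reading off H_k = ker ∂_k / im ∂_{k+1}:

  H_0: rank C_0 − rank ∂_1 = 9 − 8 = 1, and the invariant factors of ∂_1 are all 1, so H_0 = Z.
  H_1: rank ker ∂_1 − rank ∂_2 = (27 − 8) − 18 = 1, and ∂_2 has invariant factor 2 > 1, so H_1 = Z ⊕ Z/2.
  H_2: rank ker ∂_2 − rank ∂_3 = (18 − 18) − 0 = 0, and there is no ∂_3, so H_2 = 0.

Hence the Betti numbers are b_0 = 1, b_1 = 1, b_2 = 0.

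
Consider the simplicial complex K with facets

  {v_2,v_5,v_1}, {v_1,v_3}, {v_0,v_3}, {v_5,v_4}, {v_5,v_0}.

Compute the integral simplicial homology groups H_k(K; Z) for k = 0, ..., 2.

Fix the vertex order v_0 < v_1 < v_2 < v_3 < v_4 < v_5 and write every simplex with vertices in increasing order. Then dim K = 2 and the simplices of K are:

  0-simplices (6): [v_0], [v_1], [v_2], [v_3], [v_4], [v_5]
  1-simplices (7): [v_0,v_3], [v_0,v_5], [v_1,v_2], [v_1,v_3], [v_1,v_5], [v_2,v_5], [v_4,v_5]
  2-simplices (1): [v_1,v_2,v_5]

so the chain groups are C_0 ≅ Z^6, C_1 ≅ Z^7, C_2 ≅ Z^1.

The boundary map ∂_1: C_1 → C_0 maps an edge to its endpoints' difference, ∂[p,q] = q − p.
This gives a 6×7 integer matrix of rank 5; reducing to Smith normal form yields diagonal entries (1,1,1,1,1).

The boundary map ∂_2: C_2 → C_1 acts by ∂[p,q,r] = [q,r] − [p,r] + [p,q]. For instance
  ∂[v_1,v_2,v_5] = [v_2,v_5] − [v_1,v_5] + [v_1,v_2].
This gives a 7×1 integer matrix of rank 1; reducing to Smith normal form yields diagonal entries (1).

Now H_k = ker ∂_k / im ∂_{k+1}, so:

  H_0: rank C_0 − rank ∂_1 = 6 − 5 = 1, and the invariant factors of ∂_1 are all 1, so H_0 = Z.
  H_1: rank ker ∂_1 − rank ∂_2 = (7 − 5) − 1 = 1, and the invariant factors of ∂_2 are all 1, so H_1 = Z.
  H_2: rank ker ∂_2 − rank ∂_3 = (1 − 1) − 0 = 0, and there is no ∂_3, so H_2 = 0.

H_0 = Z,  H_1 = Z,  H_2 = 0.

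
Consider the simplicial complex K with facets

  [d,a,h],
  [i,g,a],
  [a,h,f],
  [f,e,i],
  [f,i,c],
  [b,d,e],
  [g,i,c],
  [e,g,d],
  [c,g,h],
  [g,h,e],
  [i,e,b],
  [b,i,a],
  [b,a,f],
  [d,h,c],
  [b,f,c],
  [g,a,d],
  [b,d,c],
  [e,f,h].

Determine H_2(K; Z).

Fix the vertex order a < b < c < d < e < f < g < h < i and write every simplex with vertices in increasing order. Then dim K = 2 and the simplices of K are:

  0-simplices (9): a, b, c, d, e, f, g, h, i
  1-simplices (27): ab, ad, af, ag, ah, ai, bc, bd, be, bf, bi, cd, cf, cg, ch, ci, de, dg, dh, ef, eg, eh, ei, fh, fi, gh, gi
  2-simplices (18): abf, abi, adg, adh, afh, agi, bcd, bcf, bde, bei, cdh, cfi, cgh, cgi, deg, efh, efi, egh

Hence C_0 ≅ Z^9, C_1 ≅ Z^27, C_2 ≅ Z^18.

The boundary map ∂_1: C_1 → C_0 sends each edge [p,q] (with p < q) to q − p.
As a 9×27 matrix over Z this has rank 8, with invariant factors (1,1,1,1,1,1,1,1).

The boundary map ∂_2: C_2 → C_1 sends each 2-simplex [p,q,r] to [q,r] − [p,r] + [p,q]. For instance
  ∂efh = fh − eh + ef,
  ∂bcd = cd − bd + bc.
The resulting 27×18 matrix has rank 18, and its Smith normal form has invariant factors (1,1,1,1,1,1,1,1,1,1,1,1,1,1,1,1,1,2).

Computing H_k = (kernel of ∂_k) / (image of ∂_{k+1}):

  H_2: rank ker ∂_2 − rank ∂_3 = (18 − 18) − 0 = 0, and there is no ∂_3, so H_2 ≅ 0.

(K is a triangulation of the Klein bottle.)

H_2 = 0.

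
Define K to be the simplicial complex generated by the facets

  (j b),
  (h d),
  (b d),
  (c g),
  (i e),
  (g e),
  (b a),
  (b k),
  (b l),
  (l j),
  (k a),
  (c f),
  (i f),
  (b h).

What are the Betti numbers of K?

b_0 = 2, b_1 = 4.

Take the total order a < b < c < d < e < f < g < h < i < j < k < l on the vertex set. Then K (dimension 1) consists of the simplices:

  0-simplices (12): a, b, c, d, e, f, g, h, i, j, k, l
  1-simplices (14): ab, ak, bd, bh, bj, bk, bl, cf, cg, dh, eg, ei, fi, jl

giving chain groups C_0 ≅ Z^12, C_1 ≅ Z^14.

∂_1: C_1 → C_0 maps an edge to its endpoints' difference, ∂[p,q] = q − p. For instance
  ∂ak = k − a.
As a 12×14 matrix over Z this has rank 10, with invariant factors (1,1,1,1,1,1,1,1,1,1).

Reading off H_k = ker ∂_k / im ∂_{k+1}:

  H_0: rank C_0 − rank ∂_1 = 12 − 10 = 2, and the invariant factors of ∂_1 are all 1, so H_0 ≅ Z^2.
  H_1: rank ker ∂_1 − rank ∂_2 = (14 − 10) − 0 = 4, and there is no ∂_2, so H_1 ≅ Z^4.

Hence the Betti numbers are b_0 = 2, b_1 = 4.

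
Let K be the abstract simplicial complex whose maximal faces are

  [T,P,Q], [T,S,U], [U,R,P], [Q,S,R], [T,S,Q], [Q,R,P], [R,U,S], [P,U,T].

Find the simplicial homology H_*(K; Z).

H_0 = Z,  H_1 = 0,  H_2 = Z.

Fix the vertex order P < Q < R < S < T < U and write every simplex with vertices in increasing order. Then dim K = 2 and the simplices of K are:

  0-simplices (6): P, Q, R, S, T, U
  1-simplices (12): PQ, PR, PT, PU, QR, QS, QT, RS, RU, ST, SU, TU
  2-simplices (8): PQR, PQT, PRU, PTU, QRS, QST, RSU, STU

Hence C_0 ≅ Z^6, C_1 ≅ Z^12, C_2 ≅ Z^8.

The boundary map ∂_1: C_1 → C_0 maps an edge to its endpoints' difference, ∂[p,q] = q − p.
As a 6×12 matrix over Z this has rank 5, with invariant factors (1,1,1,1,1).

∂_2: C_2 → C_1 acts by ∂[p,q,r] = [q,r] − [p,r] + [p,q]. For instance
  ∂QRS = RS − QS + QR,
  ∂PRU = RU − PU + PR.
The 12×8 boundary matrix has rank 7 and Smith normal form diag(1,1,1,1,1,1,1).

From H_k ≅ ker(∂_k) / im(∂_{k+1}) we obtain:

  H_0: rank C_0 − rank ∂_1 = 6 − 5 = 1, and the invariant factors of ∂_1 are all 1, so H_0 = Z.
  H_1: rank ker ∂_1 − rank ∂_2 = (12 − 5) − 7 = 0, and the invariant factors of ∂_2 are all 1, so H_1 = 0.
  H_2: rank ker ∂_2 − rank ∂_3 = (8 − 7) − 0 = 1, and there is no ∂_3, so H_2 = Z.

As a check, the Euler characteristic is 6 − 12 + 8 = 2, which agrees with 1 − 0 + 1 = 2.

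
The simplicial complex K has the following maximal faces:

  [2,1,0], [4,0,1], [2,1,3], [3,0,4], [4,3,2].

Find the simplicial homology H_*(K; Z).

Take the total order 0 < 1 < 2 < 3 < 4 on the vertex set. Then K (dimension 2) consists of the simplices:

  0-simplices (5): [0], [1], [2], [3], [4]
  1-simplices (10): [0,1], [0,2], [0,3], [0,4], [1,2], [1,3], [1,4], [2,3], [2,4], [3,4]
  2-simplices (5): [0,1,2], [0,1,4], [0,3,4], [1,2,3], [2,3,4]

giving chain groups C_0 ≅ Z^5, C_1 ≅ Z^10, C_2 ≅ Z^5.

Boundary ∂_1: C_1 → C_0 maps an edge to its endpoints' difference, ∂[p,q] = q − p. For instance
  ∂[1,4] = [4] − [1].
The 5×10 boundary matrix has rank 4 and Smith normal form diag(1,1,1,1).

∂_2: C_2 → C_1 maps a triangle to the signed sum of its edges. For instance
  ∂[1,2,3] = [2,3] − [1,3] + [1,2],
  ∂[0,1,4] = [1,4] − [0,4] + [0,1].
As a 10×5 matrix over Z this has rank 5, with invariant factors (1,1,1,1,1).

Computing H_k = (kernel of ∂_k) / (image of ∂_{k+1}):

  H_0: rank C_0 − rank ∂_1 = 5 − 4 = 1, and the invariant factors of ∂_1 are all 1, so H_0 ≅ Z.
  H_1: rank ker ∂_1 − rank ∂_2 = (10 − 4) − 5 = 1, and the invariant factors of ∂_2 are all 1, so H_1 ≅ Z.
  H_2: rank ker ∂_2 − rank ∂_3 = (5 − 5) − 0 = 0, and there is no ∂_3, so H_2 ≅ 0.

(K is a triangulation of the Möbius band.)

H_0 = Z,  H_1 = Z,  H_2 = 0.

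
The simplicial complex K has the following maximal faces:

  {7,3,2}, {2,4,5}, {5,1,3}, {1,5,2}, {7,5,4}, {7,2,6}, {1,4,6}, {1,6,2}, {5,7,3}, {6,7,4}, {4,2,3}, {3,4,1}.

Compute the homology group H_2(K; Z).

Order the vertices as 1 < 2 < 3 < 4 < 5 < 6 < 7. Listing each simplex with vertices in this order, K has dimension 2 with simplices:

  0-simplices (7): [1], [2], [3], [4], [5], [6], [7]
  1-simplices (18): [1,2], [1,3], [1,4], [1,5], [1,6], [2,3], [2,4], [2,5], [2,6], [2,7], [3,4], [3,5], [3,7], [4,5], [4,6], [4,7], [5,7], [6,7]
  2-simplices (12): [1,2,5], [1,2,6], [1,3,4], [1,3,5], [1,4,6], [2,3,4], [2,3,7], [2,4,5], [2,6,7], [3,5,7], [4,5,7], [4,6,7]

giving chain groups C_0 ≅ Z^7, C_1 ≅ Z^18, C_2 ≅ Z^12.

∂_1: C_1 → C_0 is given by ∂[p,q] = [q] − [p]. For instance
  ∂[2,7] = [7] − [2].
This gives a 7×18 integer matrix of rank 6; reducing to Smith normal form yields diagonal entries (1,1,1,1,1,1).

Boundary ∂_2: C_2 → C_1 maps a triangle to the signed sum of its edges. For instance
  ∂[2,3,4] = [3,4] − [2,4] + [2,3],
  ∂[2,3,7] = [3,7] − [2,7] + [2,3].
The resulting 18×12 matrix has rank 12, and its Smith normal form has invariant factors (1,1,1,1,1,1,1,1,1,1,1,2).

From H_k ≅ ker(∂_k) / im(∂_{k+1}) we obtain:

  H_2: rank ker ∂_2 − rank ∂_3 = (12 − 12) − 0 = 0, and there is no ∂_3, so H_2 = 0.

H_2 ≅ 0.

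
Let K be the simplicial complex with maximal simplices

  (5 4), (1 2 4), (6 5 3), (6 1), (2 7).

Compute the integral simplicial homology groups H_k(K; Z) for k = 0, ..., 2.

H_0 ≅ Z,  H_1 ≅ Z,  H_2 = 0.

Order the vertices as 1 < 2 < 3 < 4 < 5 < 6 < 7. Listing each simplex with vertices in this order, K has dimension 2 with simplices:

  0-simplices (7): [1], [2], [3], [4], [5], [6], [7]
  1-simplices (9): [1,2], [1,4], [1,6], [2,4], [2,7], [3,5], [3,6], [4,5], [5,6]
  2-simplices (2): [1,2,4], [3,5,6]

giving chain groups C_0 ≅ Z^7, C_1 ≅ Z^9, C_2 ≅ Z^2.

∂_1: C_1 → C_0 maps an edge to its endpoints' difference, ∂[p,q] = q − p.
As a 7×9 matrix over Z this has rank 6, with invariant factors (1,1,1,1,1,1).

The boundary map ∂_2: C_2 → C_1 maps a triangle to the signed sum of its edges. For instance
  ∂[3,5,6] = [5,6] − [3,6] + [3,5],
  ∂[1,2,4] = [2,4] − [1,4] + [1,2].
The 9×2 boundary matrix has rank 2 and Smith normal form diag(1,1).

From H_k ≅ ker(∂_k) / im(∂_{k+1}) we obtain:

  H_0: rank C_0 − rank ∂_1 = 7 − 6 = 1, and the invariant factors of ∂_1 are all 1, so H_0 = Z.
  H_1: rank ker ∂_1 − rank ∂_2 = (9 − 6) − 2 = 1, and the invariant factors of ∂_2 are all 1, so H_1 = Z.
  H_2: rank ker ∂_2 − rank ∂_3 = (2 − 2) − 0 = 0, and there is no ∂_3, so H_2 = 0.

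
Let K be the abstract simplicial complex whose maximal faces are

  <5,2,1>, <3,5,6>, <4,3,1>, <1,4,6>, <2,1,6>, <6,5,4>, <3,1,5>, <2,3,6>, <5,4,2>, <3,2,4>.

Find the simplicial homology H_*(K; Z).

H_0 ≅ Z,  H_1 ≅ Z_2,  H_2 = 0.

Order the vertices as 1 < 2 < 3 < 4 < 5 < 6. Listing each simplex with vertices in this order, K has dimension 2 with simplices:

  0-simplices (6): [1], [2], [3], [4], [5], [6]
  1-simplices (15): [1,2], [1,3], [1,4], [1,5], [1,6], [2,3], [2,4], [2,5], [2,6], [3,4], [3,5], [3,6], [4,5], [4,6], [5,6]
  2-simplices (10): [1,2,5], [1,2,6], [1,3,4], [1,3,5], [1,4,6], [2,3,4], [2,3,6], [2,4,5], [3,5,6], [4,5,6]

Hence C_0 ≅ Z^6, C_1 ≅ Z^15, C_2 ≅ Z^10.

∂_1: C_1 → C_0 sends each edge [p,q] (with p < q) to q − p.
The resulting 6×15 matrix has rank 5, and its Smith normal form has invariant factors (1,1,1,1,1).

The boundary map ∂_2: C_2 → C_1 maps a triangle to the signed sum of its edges. For instance
  ∂[2,3,4] = [3,4] − [2,4] + [2,3],
  ∂[2,3,6] = [3,6] − [2,6] + [2,3].
This gives a 15×10 integer matrix of rank 10; reducing to Smith normal form yields diagonal entries (1,1,1,1,1,1,1,1,1,2).

From H_k ≅ ker(∂_k) / im(∂_{k+1}) we obtain:

  H_0: rank C_0 − rank ∂_1 = 6 − 5 = 1, and the invariant factors of ∂_1 are all 1, so H_0 ≅ Z.
  H_1: rank ker ∂_1 − rank ∂_2 = (15 − 5) − 10 = 0, and ∂_2 has invariant factor 2 > 1, so H_1 ≅ Z_2.
  H_2: rank ker ∂_2 − rank ∂_3 = (10 − 10) − 0 = 0, and there is no ∂_3, so H_2 ≅ 0.

As a check, the Euler characteristic is 6 − 15 + 10 = 1, which agrees with 1 − 0 + 0 = 1.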